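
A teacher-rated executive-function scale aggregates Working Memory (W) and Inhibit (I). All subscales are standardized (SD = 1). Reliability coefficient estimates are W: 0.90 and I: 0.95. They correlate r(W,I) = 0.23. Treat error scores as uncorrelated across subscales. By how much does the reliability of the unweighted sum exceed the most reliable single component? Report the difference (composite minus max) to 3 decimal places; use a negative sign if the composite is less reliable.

-0.011

Var(sum) = 2 + 0.46 = 2.46; true-score variance = 1.85 + 0.46 = 2.31; composite reliability = 0.9390.
Max component reliability = 0.9500.
Difference = 0.9390 − 0.9500 = -0.011.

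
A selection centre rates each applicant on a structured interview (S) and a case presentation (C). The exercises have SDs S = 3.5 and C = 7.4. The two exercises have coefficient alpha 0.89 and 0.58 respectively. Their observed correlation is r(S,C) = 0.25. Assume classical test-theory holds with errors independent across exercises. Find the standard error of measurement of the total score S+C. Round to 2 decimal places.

4.93

Var(total) = 67.01 + 12.95 = 79.96.
True-score variance = 42.6633 + 12.95 = 55.6133, so reliability = 0.6955.
Error variance = 79.96 − 55.6133 = 24.3467; SEM = √24.3467 = 4.93.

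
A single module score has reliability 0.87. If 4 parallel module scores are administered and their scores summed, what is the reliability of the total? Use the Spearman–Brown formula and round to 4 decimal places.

0.9640

ρ_k = kρ / (1 + (k−1)ρ) = 4·0.87 / (1 + 3·0.87) = 3.480 / 3.610 = 0.9640.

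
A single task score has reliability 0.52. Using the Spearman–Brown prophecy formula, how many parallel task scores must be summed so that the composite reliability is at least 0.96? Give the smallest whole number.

k ≥ ρ*(1−ρ₁)/(ρ₁(1−ρ*)) = 0.96·0.48 / (0.52·0.04) = 22.154.
Smallest integer k = 23.

23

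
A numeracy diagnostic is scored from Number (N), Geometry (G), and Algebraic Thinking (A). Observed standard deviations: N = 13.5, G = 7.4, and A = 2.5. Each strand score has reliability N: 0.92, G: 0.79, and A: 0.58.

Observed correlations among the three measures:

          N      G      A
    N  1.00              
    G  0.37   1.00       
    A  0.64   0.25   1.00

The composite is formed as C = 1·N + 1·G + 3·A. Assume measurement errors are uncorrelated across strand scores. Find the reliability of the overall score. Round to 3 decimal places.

0.905

Var(C) = 13.5² + 7.4² + 3²·2.5² + 2·[13.5·7.4·0.37 + 3·13.5·2.5·0.64 + 3·7.4·2.5·0.25] = 293.26 + 231.276 = 524.536.
Because errors are independent across components, Cov(Tᵢ,Tⱼ) = Cov(Xᵢ,Xⱼ); the off-diagonal part of the true-score variance is the same as above.
True-score variance = [13.5²·0.92 + 7.4²·0.79 + 3²·2.5²·0.58] + 231.276 = 243.555 + 231.276 = 474.831.
Reliability = 474.831 / 524.536 = 0.905.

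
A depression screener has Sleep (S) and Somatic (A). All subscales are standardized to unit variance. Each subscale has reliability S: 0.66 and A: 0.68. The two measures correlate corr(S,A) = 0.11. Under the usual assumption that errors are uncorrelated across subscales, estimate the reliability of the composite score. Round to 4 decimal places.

0.7027

Var(S+A) = 2 + 2·[0.11] = 2 + 0.22 = 2.22.
Because errors are independent across components, Cov(Tᵢ,Tⱼ) = Cov(Xᵢ,Xⱼ); the off-diagonal part of the true-score variance is the same as above.
True-score variance = [0.66 + 0.68] + 0.22 = 1.34 + 0.22 = 1.56.
Reliability = 1.56 / 2.22 = 0.7027.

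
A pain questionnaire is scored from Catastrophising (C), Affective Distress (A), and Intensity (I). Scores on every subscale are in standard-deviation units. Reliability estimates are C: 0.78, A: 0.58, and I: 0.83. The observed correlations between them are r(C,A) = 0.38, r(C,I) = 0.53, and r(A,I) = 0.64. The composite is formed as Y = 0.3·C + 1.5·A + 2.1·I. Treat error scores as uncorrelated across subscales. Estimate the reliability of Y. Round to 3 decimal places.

Var(Y) = 0.3² + 1.5² + 2.1² + 2·[0.45·0.38 + 0.63·0.53 + 3.15·0.64] = 6.75 + 5.0418 = 11.7918.
Under uncorrelated errors the observed covariances equal the true-score covariances, so only the own-variance terms attenuate.
True-score variance = [0.3²·0.78 + 1.5²·0.58 + 2.1²·0.83] + 5.0418 = 5.0355 + 5.0418 = 10.0773.
Reliability = 10.0773 / 11.7918 = 0.855.

0.855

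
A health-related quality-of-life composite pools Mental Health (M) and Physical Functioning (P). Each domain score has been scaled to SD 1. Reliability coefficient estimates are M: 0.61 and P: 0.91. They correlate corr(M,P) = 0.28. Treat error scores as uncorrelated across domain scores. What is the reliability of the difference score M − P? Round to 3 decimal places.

Var(M−P) = 1 + 1 − 2·0.28 = 2 − 0.56 = 1.44.
With uncorrelated errors the cross-covariances are all true-score covariance, so they carry over unchanged; only the diagonal terms shrink to ρᵢσᵢ².
True-score variance = [0.61 + 0.91] − 0.56 = 1.52 − 0.56 = 0.96.
Reliability = 0.96 / 1.44 = 0.667.

0.667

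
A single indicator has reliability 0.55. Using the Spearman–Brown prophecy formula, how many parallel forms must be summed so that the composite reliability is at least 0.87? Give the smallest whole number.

6

k ≥ ρ*(1−ρ₁)/(ρ₁(1−ρ*)) = 0.87·0.45 / (0.55·0.13) = 5.476.
Smallest integer k = 6.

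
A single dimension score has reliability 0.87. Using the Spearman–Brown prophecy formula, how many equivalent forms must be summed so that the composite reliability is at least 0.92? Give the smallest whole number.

2

k ≥ ρ*(1−ρ₁)/(ρ₁(1−ρ*)) = 0.92·0.13 / (0.87·0.08) = 1.718.
Smallest integer k = 2.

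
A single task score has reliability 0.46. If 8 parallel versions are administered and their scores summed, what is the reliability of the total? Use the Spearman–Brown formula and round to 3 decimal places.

ρ_k = kρ / (1 + (k−1)ρ) = 8·0.46 / (1 + 7·0.46) = 3.680 / 4.220 = 0.872.

0.872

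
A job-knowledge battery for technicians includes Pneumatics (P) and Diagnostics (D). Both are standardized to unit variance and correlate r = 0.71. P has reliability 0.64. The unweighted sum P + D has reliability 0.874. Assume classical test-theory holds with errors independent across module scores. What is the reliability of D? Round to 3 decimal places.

0.929

Var(P+D) = 2 + 2·0.71 = 3.420.
True-score variance = ρ_P + ρ_D + 2·0.71, so 0.874 = (0.64 + ρ_D + 1.42) / 3.420.
ρ_D = 0.874·3.420 − 0.64 − 1.42 = 0.929.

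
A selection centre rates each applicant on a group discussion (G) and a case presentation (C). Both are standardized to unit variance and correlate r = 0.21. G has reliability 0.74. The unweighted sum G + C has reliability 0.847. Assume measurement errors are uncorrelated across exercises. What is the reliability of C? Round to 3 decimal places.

Var(G+C) = 2 + 2·0.21 = 2.420.
True-score variance = ρ_G + ρ_C + 2·0.21, so 0.847 = (0.74 + ρ_C + 0.42) / 2.420.
ρ_C = 0.847·2.420 − 0.74 − 0.42 = 0.890.

0.890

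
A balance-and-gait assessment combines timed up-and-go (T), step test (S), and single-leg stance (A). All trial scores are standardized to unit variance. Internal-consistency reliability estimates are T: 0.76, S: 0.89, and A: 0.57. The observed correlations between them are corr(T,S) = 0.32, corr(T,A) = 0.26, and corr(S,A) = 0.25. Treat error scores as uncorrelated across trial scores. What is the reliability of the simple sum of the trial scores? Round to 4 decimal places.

0.8326

Var(T+S+A) = 3 + 2·[0.32 + 0.26 + 0.25] = 3 + 1.66 = 4.66.
Because errors are independent across components, Cov(Tᵢ,Tⱼ) = Cov(Xᵢ,Xⱼ); the off-diagonal part of the true-score variance is the same as above.
True-score variance = [0.76 + 0.89 + 0.57] + 1.66 = 2.22 + 1.66 = 3.88.
Reliability = 3.88 / 4.66 = 0.8326.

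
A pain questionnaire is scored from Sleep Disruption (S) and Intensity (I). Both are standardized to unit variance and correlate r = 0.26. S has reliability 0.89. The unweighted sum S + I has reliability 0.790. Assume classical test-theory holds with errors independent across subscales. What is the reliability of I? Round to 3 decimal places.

Var(S+I) = 2 + 2·0.26 = 2.520.
True-score variance = ρ_S + ρ_I + 2·0.26, so 0.790 = (0.89 + ρ_I + 0.52) / 2.520.
ρ_I = 0.790·2.520 − 0.89 − 0.52 = 0.581.

0.581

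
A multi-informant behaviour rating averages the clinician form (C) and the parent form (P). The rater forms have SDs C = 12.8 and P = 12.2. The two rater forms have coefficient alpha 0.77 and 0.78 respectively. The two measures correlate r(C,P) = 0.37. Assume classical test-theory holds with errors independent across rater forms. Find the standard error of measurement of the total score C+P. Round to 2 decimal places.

8.39

Var(total) = 312.68 + 115.558 = 428.238.
True-score variance = 242.252 + 115.558 = 357.81, so reliability = 0.8355.
Error variance = 428.238 − 357.81 = 70.428; SEM = √70.428 = 8.39.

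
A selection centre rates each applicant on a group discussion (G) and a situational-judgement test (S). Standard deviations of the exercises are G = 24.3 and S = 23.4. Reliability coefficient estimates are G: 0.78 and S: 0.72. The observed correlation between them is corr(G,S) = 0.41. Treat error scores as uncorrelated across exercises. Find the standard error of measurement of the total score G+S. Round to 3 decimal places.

Var(total) = 1138.05 + 466.268 = 1604.32.
True-score variance = 854.825 + 466.268 = 1321.09, so reliability = 0.8235.
Error variance = 1604.32 − 1321.09 = 283.225; SEM = √283.225 = 16.829.

16.829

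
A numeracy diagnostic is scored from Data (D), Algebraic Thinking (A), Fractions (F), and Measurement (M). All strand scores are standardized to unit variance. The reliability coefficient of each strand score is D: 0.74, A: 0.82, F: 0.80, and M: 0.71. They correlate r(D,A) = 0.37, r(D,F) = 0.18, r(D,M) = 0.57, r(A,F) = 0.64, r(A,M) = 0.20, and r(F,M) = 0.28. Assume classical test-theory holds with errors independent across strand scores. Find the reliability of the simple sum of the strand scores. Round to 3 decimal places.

Var(D+A+F+M) = 4 + 2·[0.37 + 0.18 + 0.57 + 0.64 + 0.20 + 0.28] = 4 + 4.48 = 8.48.
Under uncorrelated errors the observed covariances equal the true-score covariances, so only the own-variance terms attenuate.
True-score variance = [0.74 + 0.82 + 0.80 + 0.71] + 4.48 = 3.07 + 4.48 = 7.55.
Reliability = 7.55 / 8.48 = 0.890.

0.890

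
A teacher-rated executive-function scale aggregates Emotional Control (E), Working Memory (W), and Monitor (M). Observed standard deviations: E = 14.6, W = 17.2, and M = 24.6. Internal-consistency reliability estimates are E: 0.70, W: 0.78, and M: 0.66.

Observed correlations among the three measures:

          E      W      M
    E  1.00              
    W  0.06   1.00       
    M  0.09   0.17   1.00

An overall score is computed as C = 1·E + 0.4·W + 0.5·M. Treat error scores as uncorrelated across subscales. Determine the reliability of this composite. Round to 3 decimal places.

0.741

Var(C) = 14.6² + 0.4²·17.2² + 0.5²·24.6² + 2·[0.4·14.6·17.2·0.06 + 0.5·14.6·24.6·0.09 + 0.2·17.2·24.6·0.17] = 411.784 + 73.1503 = 484.935.
With uncorrelated errors the cross-covariances are all true-score covariance, so they carry over unchanged; only the diagonal terms shrink to ρᵢσᵢ².
True-score variance = [14.6²·0.70 + 0.4²·17.2²·0.78 + 0.5²·24.6²·0.66] + 73.1503 = 285.984 + 73.1503 = 359.135.
Reliability = 359.135 / 484.935 = 0.741.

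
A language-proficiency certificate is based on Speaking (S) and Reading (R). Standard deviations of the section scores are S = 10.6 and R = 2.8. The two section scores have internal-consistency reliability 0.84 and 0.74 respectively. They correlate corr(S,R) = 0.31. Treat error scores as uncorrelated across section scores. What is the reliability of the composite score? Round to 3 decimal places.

Var(S+R) = 10.6² + 2.8² + 2·[10.6·2.8·0.31] = 120.2 + 18.4016 = 138.602.
With uncorrelated errors the cross-covariances are all true-score covariance, so they carry over unchanged; only the diagonal terms shrink to ρᵢσᵢ².
True-score variance = [10.6²·0.84 + 2.8²·0.74] + 18.4016 = 100.184 + 18.4016 = 118.586.
Reliability = 118.586 / 138.602 = 0.856.

0.856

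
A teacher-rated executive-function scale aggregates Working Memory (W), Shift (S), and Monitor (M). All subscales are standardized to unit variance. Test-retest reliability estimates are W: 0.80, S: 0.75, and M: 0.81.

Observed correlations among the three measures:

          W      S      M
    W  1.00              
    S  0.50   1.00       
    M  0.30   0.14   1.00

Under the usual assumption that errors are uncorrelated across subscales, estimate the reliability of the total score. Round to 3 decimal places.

0.869

Var(W+S+M) = 3 + 2·[0.50 + 0.30 + 0.14] = 3 + 1.88 = 4.88.
Because errors are independent across components, Cov(Tᵢ,Tⱼ) = Cov(Xᵢ,Xⱼ); the off-diagonal part of the true-score variance is the same as above.
True-score variance = [0.80 + 0.75 + 0.81] + 1.88 = 2.36 + 1.88 = 4.24.
Reliability = 4.24 / 4.88 = 0.869.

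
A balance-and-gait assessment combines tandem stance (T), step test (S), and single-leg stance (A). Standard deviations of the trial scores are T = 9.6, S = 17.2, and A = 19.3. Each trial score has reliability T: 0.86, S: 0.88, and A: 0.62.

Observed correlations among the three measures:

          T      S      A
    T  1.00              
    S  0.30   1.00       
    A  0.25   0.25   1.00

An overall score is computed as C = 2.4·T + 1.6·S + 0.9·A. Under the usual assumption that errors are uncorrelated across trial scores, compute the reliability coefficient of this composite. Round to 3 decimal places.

Var(C) = 2.4²·9.6² + 1.6²·17.2² + 0.9²·19.3² + 2·[3.84·9.6·17.2·0.30 + 2.16·9.6·19.3·0.25 + 1.44·17.2·19.3·0.25] = 1589.91 + 819.55 = 2409.46.
Because errors are independent across components, Cov(Tᵢ,Tⱼ) = Cov(Xᵢ,Xⱼ); the off-diagonal part of the true-score variance is the same as above.
True-score variance = [2.4²·9.6²·0.86 + 1.6²·17.2²·0.88 + 0.9²·19.3²·0.62] + 819.55 = 1310.06 + 819.55 = 2129.61.
Reliability = 2129.61 / 2409.46 = 0.884.

0.884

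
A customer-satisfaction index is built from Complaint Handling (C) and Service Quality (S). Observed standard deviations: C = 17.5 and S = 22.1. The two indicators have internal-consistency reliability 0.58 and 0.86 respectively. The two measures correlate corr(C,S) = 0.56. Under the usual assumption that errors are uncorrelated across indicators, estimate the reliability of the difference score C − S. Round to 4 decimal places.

Var(C−S) = 17.5² + 22.1² − 2·17.5·22.1·0.56 = 794.66 − 433.16 = 361.5.
Because errors are independent across components, Cov(Tᵢ,Tⱼ) = Cov(Xᵢ,Xⱼ); the off-diagonal part of the true-score variance is the same as above.
True-score variance = [17.5²·0.58 + 22.1²·0.86] − 433.16 = 597.658 − 433.16 = 164.498.
Reliability = 164.498 / 361.5 = 0.4550.

0.4550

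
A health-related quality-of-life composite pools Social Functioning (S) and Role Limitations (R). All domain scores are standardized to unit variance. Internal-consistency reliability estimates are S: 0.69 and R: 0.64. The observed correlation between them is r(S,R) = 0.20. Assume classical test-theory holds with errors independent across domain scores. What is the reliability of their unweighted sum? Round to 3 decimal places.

0.721

Var(S+R) = 2 + 2·[0.20] = 2 + 0.4 = 2.4.
Because errors are independent across components, Cov(Tᵢ,Tⱼ) = Cov(Xᵢ,Xⱼ); the off-diagonal part of the true-score variance is the same as above.
True-score variance = [0.69 + 0.64] + 0.4 = 1.33 + 0.4 = 1.73.
Reliability = 1.73 / 2.4 = 0.721.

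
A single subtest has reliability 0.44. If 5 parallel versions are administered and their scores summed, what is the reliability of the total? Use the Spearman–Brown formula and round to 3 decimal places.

ρ_k = kρ / (1 + (k−1)ρ) = 5·0.44 / (1 + 4·0.44) = 2.200 / 2.760 = 0.797.

0.797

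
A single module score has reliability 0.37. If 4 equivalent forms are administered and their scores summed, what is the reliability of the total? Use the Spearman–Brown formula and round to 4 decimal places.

0.7014

ρ_k = kρ / (1 + (k−1)ρ) = 4·0.37 / (1 + 3·0.37) = 1.480 / 2.110 = 0.7014.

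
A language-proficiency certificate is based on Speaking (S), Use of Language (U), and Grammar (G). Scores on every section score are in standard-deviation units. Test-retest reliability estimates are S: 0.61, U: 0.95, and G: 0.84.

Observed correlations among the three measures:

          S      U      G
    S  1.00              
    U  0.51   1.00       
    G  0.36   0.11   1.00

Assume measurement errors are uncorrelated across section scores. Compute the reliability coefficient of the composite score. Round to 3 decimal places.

Var(S+U+G) = 3 + 2·[0.51 + 0.36 + 0.11] = 3 + 1.96 = 4.96.
With uncorrelated errors the cross-covariances are all true-score covariance, so they carry over unchanged; only the diagonal terms shrink to ρᵢσᵢ².
True-score variance = [0.61 + 0.95 + 0.84] + 1.96 = 2.4 + 1.96 = 4.36.
Reliability = 4.36 / 4.96 = 0.879.

0.879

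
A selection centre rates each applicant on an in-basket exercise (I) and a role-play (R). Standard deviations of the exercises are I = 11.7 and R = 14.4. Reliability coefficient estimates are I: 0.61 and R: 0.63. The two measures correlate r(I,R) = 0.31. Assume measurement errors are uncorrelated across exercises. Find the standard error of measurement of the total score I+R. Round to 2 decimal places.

11.41

Var(total) = 344.25 + 104.458 = 448.708.
True-score variance = 214.14 + 104.458 = 318.597, so reliability = 0.7100.
Error variance = 448.708 − 318.597 = 130.11; SEM = √130.11 = 11.41.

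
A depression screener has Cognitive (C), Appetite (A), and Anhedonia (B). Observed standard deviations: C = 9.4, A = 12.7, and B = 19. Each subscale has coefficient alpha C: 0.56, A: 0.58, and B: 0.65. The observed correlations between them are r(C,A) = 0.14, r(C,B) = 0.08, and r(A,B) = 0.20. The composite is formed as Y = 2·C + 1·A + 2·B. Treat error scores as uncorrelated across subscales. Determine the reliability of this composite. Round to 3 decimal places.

0.688

Var(Y) = 2²·9.4² + 12.7² + 2²·19² + 2·[2·9.4·12.7·0.14 + 4·9.4·19·0.08 + 2·12.7·19·0.20] = 1958.73 + 374.197 = 2332.93.
Because errors are independent across components, Cov(Tᵢ,Tⱼ) = Cov(Xᵢ,Xⱼ); the off-diagonal part of the true-score variance is the same as above.
True-score variance = [2²·9.4²·0.56 + 12.7²·0.58 + 2²·19²·0.65] + 374.197 = 1230.07 + 374.197 = 1604.27.
Reliability = 1604.27 / 2332.93 = 0.688.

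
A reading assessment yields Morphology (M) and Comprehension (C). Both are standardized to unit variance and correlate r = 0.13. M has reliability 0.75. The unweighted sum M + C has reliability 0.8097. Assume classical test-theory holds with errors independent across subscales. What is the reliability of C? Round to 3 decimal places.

Var(M+C) = 2 + 2·0.13 = 2.260.
True-score variance = ρ_M + ρ_C + 2·0.13, so 0.8097 = (0.75 + ρ_C + 0.26) / 2.260.
ρ_C = 0.8097·2.260 − 0.75 − 0.26 = 0.820.

0.820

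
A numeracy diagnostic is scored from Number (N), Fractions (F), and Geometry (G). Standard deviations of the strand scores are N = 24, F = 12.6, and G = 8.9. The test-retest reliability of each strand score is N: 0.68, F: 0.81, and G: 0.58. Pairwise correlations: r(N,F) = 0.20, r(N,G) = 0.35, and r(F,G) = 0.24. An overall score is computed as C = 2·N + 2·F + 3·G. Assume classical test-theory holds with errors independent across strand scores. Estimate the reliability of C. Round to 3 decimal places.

0.784

Var(C) = 2²·24² + 2²·12.6² + 3²·8.9² + 2·[4·24·12.6·0.20 + 6·24·8.9·0.35 + 6·12.6·8.9·0.24] = 3651.93 + 1703.92 = 5355.85.
Under uncorrelated errors the observed covariances equal the true-score covariances, so only the own-variance terms attenuate.
True-score variance = [2²·24²·0.68 + 2²·12.6²·0.81 + 3²·8.9²·0.58] + 1703.92 = 2494.58 + 1703.92 = 4198.5.
Reliability = 4198.5 / 5355.85 = 0.784.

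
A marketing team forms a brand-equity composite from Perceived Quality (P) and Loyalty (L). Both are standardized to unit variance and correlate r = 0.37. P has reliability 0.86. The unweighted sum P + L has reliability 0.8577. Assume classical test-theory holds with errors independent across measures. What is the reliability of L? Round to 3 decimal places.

Var(P+L) = 2 + 2·0.37 = 2.740.
True-score variance = ρ_P + ρ_L + 2·0.37, so 0.8577 = (0.86 + ρ_L + 0.74) / 2.740.
ρ_L = 0.8577·2.740 − 0.86 − 0.74 = 0.750.

0.750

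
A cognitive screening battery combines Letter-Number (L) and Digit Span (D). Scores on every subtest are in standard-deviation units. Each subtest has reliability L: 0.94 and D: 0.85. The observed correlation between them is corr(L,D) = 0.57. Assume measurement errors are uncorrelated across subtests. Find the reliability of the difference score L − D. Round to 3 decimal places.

0.756

Var(L−D) = 1 + 1 − 2·0.57 = 2 − 1.14 = 0.86.
With uncorrelated errors the cross-covariances are all true-score covariance, so they carry over unchanged; only the diagonal terms shrink to ρᵢσᵢ².
True-score variance = [0.94 + 0.85] − 1.14 = 1.79 − 1.14 = 0.65.
Reliability = 0.65 / 0.86 = 0.756.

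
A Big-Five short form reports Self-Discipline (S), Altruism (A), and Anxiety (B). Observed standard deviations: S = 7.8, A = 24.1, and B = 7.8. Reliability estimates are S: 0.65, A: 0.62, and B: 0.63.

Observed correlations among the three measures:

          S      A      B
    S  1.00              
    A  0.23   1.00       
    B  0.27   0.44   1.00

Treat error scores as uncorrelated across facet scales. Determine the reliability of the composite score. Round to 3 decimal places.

Var(S+A+B) = 7.8² + 24.1² + 7.8² + 2·[7.8·24.1·0.23 + 7.8·7.8·0.27 + 24.1·7.8·0.44] = 702.49 + 284.747 = 987.237.
Because errors are independent across components, Cov(Tᵢ,Tⱼ) = Cov(Xᵢ,Xⱼ); the off-diagonal part of the true-score variance is the same as above.
True-score variance = [7.8²·0.65 + 24.1²·0.62 + 7.8²·0.63] + 284.747 = 437.977 + 284.747 = 722.724.
Reliability = 722.724 / 987.237 = 0.732.

0.732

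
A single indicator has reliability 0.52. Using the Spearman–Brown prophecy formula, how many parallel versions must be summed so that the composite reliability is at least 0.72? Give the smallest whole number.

3

k ≥ ρ*(1−ρ₁)/(ρ₁(1−ρ*)) = 0.72·0.48 / (0.52·0.28) = 2.374.
Smallest integer k = 3.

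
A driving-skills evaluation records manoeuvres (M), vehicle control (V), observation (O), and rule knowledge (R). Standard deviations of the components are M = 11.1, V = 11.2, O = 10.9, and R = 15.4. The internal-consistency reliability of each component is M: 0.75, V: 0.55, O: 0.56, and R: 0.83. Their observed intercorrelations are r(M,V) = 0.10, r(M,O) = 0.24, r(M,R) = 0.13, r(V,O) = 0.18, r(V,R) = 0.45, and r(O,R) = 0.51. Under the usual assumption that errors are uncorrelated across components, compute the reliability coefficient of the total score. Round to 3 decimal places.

Var(M+V+O+R) = 11.1² + 11.2² + 10.9² + 15.4² + 2·[11.1·11.2·0.10 + 11.1·10.9·0.24 + 11.1·15.4·0.13 + 11.2·10.9·0.18 + 11.2·15.4·0.45 + 10.9·15.4·0.51] = 604.62 + 497.782 = 1102.4.
With uncorrelated errors the cross-covariances are all true-score covariance, so they carry over unchanged; only the diagonal terms shrink to ρᵢσᵢ².
True-score variance = [11.1²·0.75 + 11.2²·0.55 + 10.9²·0.56 + 15.4²·0.83] + 497.782 = 424.776 + 497.782 = 922.558.
Reliability = 922.558 / 1102.4 = 0.837.

0.837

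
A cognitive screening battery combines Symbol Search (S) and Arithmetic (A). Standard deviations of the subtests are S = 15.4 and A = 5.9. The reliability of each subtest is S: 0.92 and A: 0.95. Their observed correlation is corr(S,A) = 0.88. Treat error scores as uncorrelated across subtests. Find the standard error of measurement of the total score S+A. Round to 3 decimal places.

Var(total) = 271.97 + 159.914 = 431.884.
True-score variance = 251.257 + 159.914 = 411.17, so reliability = 0.9520.
Error variance = 431.884 − 411.17 = 20.7133; SEM = √20.7133 = 4.551.

4.551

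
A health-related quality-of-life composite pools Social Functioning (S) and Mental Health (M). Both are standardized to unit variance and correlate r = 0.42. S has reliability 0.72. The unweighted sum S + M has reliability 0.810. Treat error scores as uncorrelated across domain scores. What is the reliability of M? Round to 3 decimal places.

Var(S+M) = 2 + 2·0.42 = 2.840.
True-score variance = ρ_S + ρ_M + 2·0.42, so 0.810 = (0.72 + ρ_M + 0.84) / 2.840.
ρ_M = 0.810·2.840 − 0.72 − 0.84 = 0.740.

0.740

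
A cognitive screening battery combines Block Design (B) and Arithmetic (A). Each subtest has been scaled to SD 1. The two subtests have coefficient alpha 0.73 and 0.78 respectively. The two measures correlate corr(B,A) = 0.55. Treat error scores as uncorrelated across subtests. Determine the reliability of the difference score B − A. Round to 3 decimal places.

0.456

Var(B−A) = 1 + 1 − 2·0.55 = 2 − 1.1 = 0.9.
With uncorrelated errors the cross-covariances are all true-score covariance, so they carry over unchanged; only the diagonal terms shrink to ρᵢσᵢ².
True-score variance = [0.73 + 0.78] − 1.1 = 1.51 − 1.1 = 0.41.
Reliability = 0.41 / 0.9 = 0.456.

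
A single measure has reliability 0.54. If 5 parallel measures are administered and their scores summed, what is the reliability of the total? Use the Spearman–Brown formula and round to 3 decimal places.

ρ_k = kρ / (1 + (k−1)ρ) = 5·0.54 / (1 + 4·0.54) = 2.700 / 3.160 = 0.854.

0.854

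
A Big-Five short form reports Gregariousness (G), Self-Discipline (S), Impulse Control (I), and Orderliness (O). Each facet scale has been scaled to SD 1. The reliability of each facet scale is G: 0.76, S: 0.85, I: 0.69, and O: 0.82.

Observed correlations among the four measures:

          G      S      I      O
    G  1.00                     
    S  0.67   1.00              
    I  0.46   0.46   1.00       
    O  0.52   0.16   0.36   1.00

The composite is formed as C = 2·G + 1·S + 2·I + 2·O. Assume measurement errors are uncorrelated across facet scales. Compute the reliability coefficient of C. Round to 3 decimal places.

Var(C) = 2² + 1 + 2² + 2² + 2·[2·0.67 + 4·0.46 + 4·0.52 + 2·0.46 + 2·0.16 + 4·0.36] = 13 + 15.88 = 28.88.
Because errors are independent across components, Cov(Tᵢ,Tⱼ) = Cov(Xᵢ,Xⱼ); the off-diagonal part of the true-score variance is the same as above.
True-score variance = [2²·0.76 + 0.85 + 2²·0.69 + 2²·0.82] + 15.88 = 9.93 + 15.88 = 25.81.
Reliability = 25.81 / 28.88 = 0.894.

0.894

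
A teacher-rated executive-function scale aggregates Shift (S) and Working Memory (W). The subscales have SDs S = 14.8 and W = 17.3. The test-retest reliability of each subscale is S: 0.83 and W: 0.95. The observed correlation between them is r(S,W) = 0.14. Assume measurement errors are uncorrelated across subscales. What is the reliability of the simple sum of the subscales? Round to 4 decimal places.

0.9115

Var(S+W) = 14.8² + 17.3² + 2·[14.8·17.3·0.14] = 518.33 + 71.6912 = 590.021.
With uncorrelated errors the cross-covariances are all true-score covariance, so they carry over unchanged; only the diagonal terms shrink to ρᵢσᵢ².
True-score variance = [14.8²·0.83 + 17.3²·0.95] + 71.6912 = 466.129 + 71.6912 = 537.82.
Reliability = 537.82 / 590.021 = 0.9115.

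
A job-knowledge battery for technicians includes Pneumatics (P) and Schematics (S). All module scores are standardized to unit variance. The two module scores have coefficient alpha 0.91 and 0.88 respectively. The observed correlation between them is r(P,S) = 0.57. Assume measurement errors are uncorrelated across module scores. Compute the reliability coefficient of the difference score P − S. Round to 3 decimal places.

Var(P−S) = 1 + 1 − 2·0.57 = 2 − 1.14 = 0.86.
Under uncorrelated errors the observed covariances equal the true-score covariances, so only the own-variance terms attenuate.
True-score variance = [0.91 + 0.88] − 1.14 = 1.79 − 1.14 = 0.65.
Reliability = 0.65 / 0.86 = 0.756.

0.756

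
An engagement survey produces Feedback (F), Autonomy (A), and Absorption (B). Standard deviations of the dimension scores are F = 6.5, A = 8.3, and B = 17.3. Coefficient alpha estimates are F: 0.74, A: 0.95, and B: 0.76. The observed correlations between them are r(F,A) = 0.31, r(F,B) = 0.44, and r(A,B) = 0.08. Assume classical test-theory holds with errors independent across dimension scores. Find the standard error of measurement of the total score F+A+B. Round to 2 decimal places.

Var(total) = 410.43 + 155.379 = 565.809.
True-score variance = 324.171 + 155.379 = 479.55, so reliability = 0.8475.
Error variance = 565.809 − 479.55 = 86.2591; SEM = √86.2591 = 9.29.

9.29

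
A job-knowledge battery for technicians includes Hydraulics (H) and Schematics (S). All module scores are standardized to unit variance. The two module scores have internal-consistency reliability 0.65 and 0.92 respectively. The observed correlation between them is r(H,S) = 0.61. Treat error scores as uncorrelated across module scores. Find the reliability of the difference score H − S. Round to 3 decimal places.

0.449

Var(H−S) = 1 + 1 − 2·0.61 = 2 − 1.22 = 0.78.
With uncorrelated errors the cross-covariances are all true-score covariance, so they carry over unchanged; only the diagonal terms shrink to ρᵢσᵢ².
True-score variance = [0.65 + 0.92] − 1.22 = 1.57 − 1.22 = 0.35.
Reliability = 0.35 / 0.78 = 0.449.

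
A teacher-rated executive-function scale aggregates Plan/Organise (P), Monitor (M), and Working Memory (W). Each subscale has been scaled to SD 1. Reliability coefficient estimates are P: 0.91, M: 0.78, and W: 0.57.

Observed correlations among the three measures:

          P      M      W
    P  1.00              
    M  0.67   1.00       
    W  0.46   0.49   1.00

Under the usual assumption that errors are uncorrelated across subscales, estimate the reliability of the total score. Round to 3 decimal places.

0.881

Var(P+M+W) = 3 + 2·[0.67 + 0.46 + 0.49] = 3 + 3.24 = 6.24.
With uncorrelated errors the cross-covariances are all true-score covariance, so they carry over unchanged; only the diagonal terms shrink to ρᵢσᵢ².
True-score variance = [0.91 + 0.78 + 0.57] + 3.24 = 2.26 + 3.24 = 5.5.
Reliability = 5.5 / 6.24 = 0.881.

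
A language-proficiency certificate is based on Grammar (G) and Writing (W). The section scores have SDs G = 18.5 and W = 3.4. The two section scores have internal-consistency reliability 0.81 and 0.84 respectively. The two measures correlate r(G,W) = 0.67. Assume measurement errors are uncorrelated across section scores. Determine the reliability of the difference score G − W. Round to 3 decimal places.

Var(G−W) = 18.5² + 3.4² − 2·18.5·3.4·0.67 = 353.81 − 84.286 = 269.524.
Because errors are independent across components, Cov(Tᵢ,Tⱼ) = Cov(Xᵢ,Xⱼ); the off-diagonal part of the true-score variance is the same as above.
True-score variance = [18.5²·0.81 + 3.4²·0.84] − 84.286 = 286.933 − 84.286 = 202.647.
Reliability = 202.647 / 269.524 = 0.752.

0.752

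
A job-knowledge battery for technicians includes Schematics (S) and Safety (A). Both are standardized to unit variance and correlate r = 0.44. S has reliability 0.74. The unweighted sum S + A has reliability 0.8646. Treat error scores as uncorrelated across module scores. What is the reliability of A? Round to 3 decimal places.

Var(S+A) = 2 + 2·0.44 = 2.880.
True-score variance = ρ_S + ρ_A + 2·0.44, so 0.8646 = (0.74 + ρ_A + 0.88) / 2.880.
ρ_A = 0.8646·2.880 − 0.74 − 0.88 = 0.870.

0.870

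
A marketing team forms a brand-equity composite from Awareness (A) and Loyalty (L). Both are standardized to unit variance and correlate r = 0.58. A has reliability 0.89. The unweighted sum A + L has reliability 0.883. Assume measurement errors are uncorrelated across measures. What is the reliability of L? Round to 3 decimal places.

Var(A+L) = 2 + 2·0.58 = 3.160.
True-score variance = ρ_A + ρ_L + 2·0.58, so 0.883 = (0.89 + ρ_L + 1.16) / 3.160.
ρ_L = 0.883·3.160 − 0.89 − 1.16 = 0.740.

0.740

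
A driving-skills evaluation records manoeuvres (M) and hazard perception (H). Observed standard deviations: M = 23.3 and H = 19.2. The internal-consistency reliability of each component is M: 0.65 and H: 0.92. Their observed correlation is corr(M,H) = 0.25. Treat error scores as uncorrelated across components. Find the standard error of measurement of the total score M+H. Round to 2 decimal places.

Var(total) = 911.53 + 223.68 = 1135.21.
True-score variance = 692.027 + 223.68 = 915.707, so reliability = 0.8066.
Error variance = 1135.21 − 915.707 = 219.503; SEM = √219.503 = 14.82.

14.82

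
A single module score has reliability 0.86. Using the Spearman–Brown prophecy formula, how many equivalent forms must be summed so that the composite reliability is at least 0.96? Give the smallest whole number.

4

k ≥ ρ*(1−ρ₁)/(ρ₁(1−ρ*)) = 0.96·0.14 / (0.86·0.04) = 3.907.
Smallest integer k = 4.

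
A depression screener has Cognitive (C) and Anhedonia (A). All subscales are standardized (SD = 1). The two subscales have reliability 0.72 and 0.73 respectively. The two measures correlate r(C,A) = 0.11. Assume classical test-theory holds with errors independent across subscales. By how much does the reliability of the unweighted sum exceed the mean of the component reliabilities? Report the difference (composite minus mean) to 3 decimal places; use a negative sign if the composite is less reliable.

Var(sum) = 2 + 0.22 = 2.22; true-score variance = 1.45 + 0.22 = 1.67; composite reliability = 0.7523.
Mean component reliability = 0.7250.
Difference = 0.7523 − 0.7250 = 0.027.

0.027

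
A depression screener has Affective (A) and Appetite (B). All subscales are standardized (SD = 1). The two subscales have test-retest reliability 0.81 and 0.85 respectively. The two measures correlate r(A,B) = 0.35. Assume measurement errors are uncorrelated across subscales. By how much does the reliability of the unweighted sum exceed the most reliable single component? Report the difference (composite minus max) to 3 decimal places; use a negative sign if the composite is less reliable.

0.024

Var(sum) = 2 + 0.7 = 2.7; true-score variance = 1.66 + 0.7 = 2.36; composite reliability = 0.8741.
Max component reliability = 0.8500.
Difference = 0.8741 − 0.8500 = 0.024.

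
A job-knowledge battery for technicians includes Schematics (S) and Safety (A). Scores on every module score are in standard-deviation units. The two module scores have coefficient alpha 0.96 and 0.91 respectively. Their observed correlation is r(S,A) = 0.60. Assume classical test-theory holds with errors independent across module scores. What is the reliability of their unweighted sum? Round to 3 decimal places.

0.959

Var(S+A) = 2 + 2·[0.60] = 2 + 1.2 = 3.2.
Under uncorrelated errors the observed covariances equal the true-score covariances, so only the own-variance terms attenuate.
True-score variance = [0.96 + 0.91] + 1.2 = 1.87 + 1.2 = 3.07.
Reliability = 3.07 / 3.2 = 0.959.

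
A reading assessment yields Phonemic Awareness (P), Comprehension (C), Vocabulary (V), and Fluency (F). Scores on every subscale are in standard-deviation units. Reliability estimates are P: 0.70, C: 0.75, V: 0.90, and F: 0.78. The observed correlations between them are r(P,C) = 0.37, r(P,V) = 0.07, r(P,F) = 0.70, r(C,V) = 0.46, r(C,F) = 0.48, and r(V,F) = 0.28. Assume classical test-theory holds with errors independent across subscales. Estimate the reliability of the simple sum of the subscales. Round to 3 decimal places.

0.900

Var(P+C+V+F) = 4 + 2·[0.37 + 0.07 + 0.70 + 0.46 + 0.48 + 0.28] = 4 + 4.72 = 8.72.
Under uncorrelated errors the observed covariances equal the true-score covariances, so only the own-variance terms attenuate.
True-score variance = [0.70 + 0.75 + 0.90 + 0.78] + 4.72 = 3.13 + 4.72 = 7.85.
Reliability = 7.85 / 8.72 = 0.900.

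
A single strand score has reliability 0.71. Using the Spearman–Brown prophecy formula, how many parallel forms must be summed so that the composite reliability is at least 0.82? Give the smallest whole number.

k ≥ ρ*(1−ρ₁)/(ρ₁(1−ρ*)) = 0.82·0.29 / (0.71·0.18) = 1.861.
Smallest integer k = 2.

2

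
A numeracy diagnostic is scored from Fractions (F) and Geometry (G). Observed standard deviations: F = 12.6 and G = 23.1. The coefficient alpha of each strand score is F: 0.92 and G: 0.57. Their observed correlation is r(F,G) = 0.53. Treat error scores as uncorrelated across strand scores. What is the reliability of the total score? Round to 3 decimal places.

0.758

Var(F+G) = 12.6² + 23.1² + 2·[12.6·23.1·0.53] = 692.37 + 308.524 = 1000.89.
With uncorrelated errors the cross-covariances are all true-score covariance, so they carry over unchanged; only the diagonal terms shrink to ρᵢσᵢ².
True-score variance = [12.6²·0.92 + 23.1²·0.57] + 308.524 = 450.217 + 308.524 = 758.741.
Reliability = 758.741 / 1000.89 = 0.758.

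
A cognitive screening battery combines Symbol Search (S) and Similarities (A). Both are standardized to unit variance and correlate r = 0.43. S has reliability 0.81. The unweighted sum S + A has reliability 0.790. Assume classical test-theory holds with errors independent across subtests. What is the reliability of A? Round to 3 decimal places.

0.589

Var(S+A) = 2 + 2·0.43 = 2.860.
True-score variance = ρ_S + ρ_A + 2·0.43, so 0.790 = (0.81 + ρ_A + 0.86) / 2.860.
ρ_A = 0.790·2.860 − 0.81 − 0.86 = 0.589.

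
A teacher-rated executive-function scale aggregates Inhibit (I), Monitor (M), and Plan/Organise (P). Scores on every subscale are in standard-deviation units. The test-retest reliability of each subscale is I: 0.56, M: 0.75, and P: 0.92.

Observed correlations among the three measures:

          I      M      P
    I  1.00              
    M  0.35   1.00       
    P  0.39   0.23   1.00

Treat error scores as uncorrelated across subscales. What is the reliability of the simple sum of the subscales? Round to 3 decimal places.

0.844

Var(I+M+P) = 3 + 2·[0.35 + 0.39 + 0.23] = 3 + 1.94 = 4.94.
Under uncorrelated errors the observed covariances equal the true-score covariances, so only the own-variance terms attenuate.
True-score variance = [0.56 + 0.75 + 0.92] + 1.94 = 2.23 + 1.94 = 4.17.
Reliability = 4.17 / 4.94 = 0.844.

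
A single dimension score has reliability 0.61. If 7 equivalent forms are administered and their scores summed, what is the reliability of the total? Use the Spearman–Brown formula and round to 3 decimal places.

0.916

ρ_k = kρ / (1 + (k−1)ρ) = 7·0.61 / (1 + 6·0.61) = 4.270 / 4.660 = 0.916.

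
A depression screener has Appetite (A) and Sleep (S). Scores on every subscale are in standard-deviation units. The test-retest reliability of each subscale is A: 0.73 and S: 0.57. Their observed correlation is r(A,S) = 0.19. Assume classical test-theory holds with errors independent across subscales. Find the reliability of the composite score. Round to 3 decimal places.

0.706

Var(A+S) = 2 + 2·[0.19] = 2 + 0.38 = 2.38.
Because errors are independent across components, Cov(Tᵢ,Tⱼ) = Cov(Xᵢ,Xⱼ); the off-diagonal part of the true-score variance is the same as above.
True-score variance = [0.73 + 0.57] + 0.38 = 1.3 + 0.38 = 1.68.
Reliability = 1.68 / 2.38 = 0.706.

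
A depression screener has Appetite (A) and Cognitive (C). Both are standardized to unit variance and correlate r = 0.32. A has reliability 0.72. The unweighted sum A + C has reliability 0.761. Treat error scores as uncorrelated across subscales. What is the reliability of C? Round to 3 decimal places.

Var(A+C) = 2 + 2·0.32 = 2.640.
True-score variance = ρ_A + ρ_C + 2·0.32, so 0.761 = (0.72 + ρ_C + 0.64) / 2.640.
ρ_C = 0.761·2.640 − 0.72 − 0.64 = 0.649.

0.649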